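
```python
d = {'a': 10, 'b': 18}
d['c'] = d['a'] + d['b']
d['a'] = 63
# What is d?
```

After line 1: d = {'a': 10, 'b': 18}
After line 2 (d['c'] = 10 + 18): d = {'a': 10, 'b': 18, 'c': 28}
After line 3: d = {'a': 63, 'b': 18, 'c': 28}

{'a': 63, 'b': 18, 'c': 28}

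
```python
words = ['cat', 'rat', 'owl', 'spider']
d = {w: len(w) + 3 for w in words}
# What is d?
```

{'cat': 6, 'rat': 6, 'owl': 6, 'spider': 9}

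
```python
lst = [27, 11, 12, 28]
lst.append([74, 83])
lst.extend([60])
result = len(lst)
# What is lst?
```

After line 1: lst = [27, 11, 12, 28]
After line 2 (append adds [74, 83] as single element): lst = [27, 11, 12, 28, [74, 83]]
After line 3 (extend unpacks [60], adds 60): lst = [27, 11, 12, 28, [74, 83], 60]
After line 4: result = len(lst) = 6

[27, 11, 12, 28, [74, 83], 60]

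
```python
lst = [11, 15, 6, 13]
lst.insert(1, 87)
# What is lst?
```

[11, 87, 15, 6, 13]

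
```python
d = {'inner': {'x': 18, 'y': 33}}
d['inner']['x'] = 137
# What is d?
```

After line 1: d = {'inner': {'x': 18, 'y': 33}}
After line 2 (inner x overwritten): d = {'inner': {'x': 137, 'y': 33}}

{'inner': {'x': 137, 'y': 33}}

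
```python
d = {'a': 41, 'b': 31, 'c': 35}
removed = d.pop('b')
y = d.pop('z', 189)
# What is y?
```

After line 1: d = {'a': 41, 'b': 31, 'c': 35}
After line 2 (pop 'b' returns 31): d = {'a': 41, 'c': 35}, removed = 31
After line 3 (pop 'z' missing, returns default 189): d = {'a': 41, 'c': 35}, y = 189

189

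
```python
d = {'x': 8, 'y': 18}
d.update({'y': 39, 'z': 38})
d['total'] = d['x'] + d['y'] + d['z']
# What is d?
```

After line 1: d = {'x': 8, 'y': 18}
After line 2 (y overwritten, z added): d = {'x': 8, 'y': 39, 'z': 38}
After line 3 (total = 8 + 39 + 38 = 85): d = {'x': 8, 'y': 39, 'z': 38, 'total': 85}

{'x': 8, 'y': 39, 'z': 38, 'total': 85}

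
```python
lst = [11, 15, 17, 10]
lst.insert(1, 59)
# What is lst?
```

[11, 59, 15, 17, 10]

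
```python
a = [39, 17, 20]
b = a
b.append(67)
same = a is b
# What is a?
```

After line 1: a = [39, 17, 20]
After line 2 (b = a is an alias, same object): a = [39, 17, 20], b = [39, 17, 20]
After line 3 (b.append mutates the shared list): a = [39, 17, 20, 67], b = [39, 17, 20, 67]
After line 4 (same = a is b; same object -> True): same = True

[39, 17, 20, 67]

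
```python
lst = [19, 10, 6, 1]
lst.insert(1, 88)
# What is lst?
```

[19, 88, 10, 6, 1]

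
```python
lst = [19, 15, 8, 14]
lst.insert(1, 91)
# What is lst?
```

[19, 91, 15, 8, 14]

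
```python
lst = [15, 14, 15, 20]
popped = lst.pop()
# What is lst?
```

[15, 14, 15]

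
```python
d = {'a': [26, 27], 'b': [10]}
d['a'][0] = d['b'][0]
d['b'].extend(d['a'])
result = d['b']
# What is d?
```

After line 1: d = {'a': [26, 27], 'b': [10]}
After line 2 (a[0] = b[0] = 10): d = {'a': [10, 27], 'b': [10]}
After line 3 (b.extend(a) appends [10, 27]): d = {'a': [10, 27], 'b': [10, 10, 27]}
After line 4: result = d['b'] = [10, 10, 27]

{'a': [10, 27], 'b': [10, 10, 27]}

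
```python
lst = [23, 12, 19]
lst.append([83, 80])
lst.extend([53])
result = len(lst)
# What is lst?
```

After line 1: lst = [23, 12, 19]
After line 2 (append adds [83, 80] as single element): lst = [23, 12, 19, [83, 80]]
After line 3 (extend unpacks [53], adds 53): lst = [23, 12, 19, [83, 80], 53]
After line 4: result = len(lst) = 5

[23, 12, 19, [83, 80], 53]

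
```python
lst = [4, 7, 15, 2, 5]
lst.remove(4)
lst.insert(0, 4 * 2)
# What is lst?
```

After line 1: lst = [4, 7, 15, 2, 5]
After line 2 (remove first 4): lst = [7, 15, 2, 5]
After line 3 (insert 8 at index 0): lst = [8, 7, 15, 2, 5]

[8, 7, 15, 2, 5]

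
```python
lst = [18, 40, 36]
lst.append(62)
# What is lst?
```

[18, 40, 36, 62]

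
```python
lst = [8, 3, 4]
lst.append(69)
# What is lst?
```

[8, 3, 4, 69]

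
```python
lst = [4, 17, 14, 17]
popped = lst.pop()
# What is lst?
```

[4, 17, 14]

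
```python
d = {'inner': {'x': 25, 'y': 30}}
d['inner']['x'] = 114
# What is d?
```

After line 1: d = {'inner': {'x': 25, 'y': 30}}
After line 2 (inner x overwritten): d = {'inner': {'x': 114, 'y': 30}}

{'inner': {'x': 114, 'y': 30}}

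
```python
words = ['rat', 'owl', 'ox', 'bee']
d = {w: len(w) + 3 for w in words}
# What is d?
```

{'rat': 6, 'owl': 6, 'ox': 5, 'bee': 6}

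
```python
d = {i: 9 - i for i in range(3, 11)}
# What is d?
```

{3: 6, 4: 5, 5: 4, 6: 3, 7: 2, 8: 1, 9: 0, 10: -1}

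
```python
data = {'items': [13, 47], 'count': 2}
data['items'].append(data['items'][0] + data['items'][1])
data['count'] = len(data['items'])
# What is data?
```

After line 1: data = {'items': [13, 47], 'count': 2}
After line 2 (append 13 + 47 = 60): data = {'items': [13, 47, 60], 'count': 2}
After line 3 (count = len(items) = 3): data = {'items': [13, 47, 60], 'count': 3}

{'items': [13, 47, 60], 'count': 3}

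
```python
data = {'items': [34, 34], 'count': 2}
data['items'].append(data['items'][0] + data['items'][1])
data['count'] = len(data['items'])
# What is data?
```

After line 1: data = {'items': [34, 34], 'count': 2}
After line 2 (append 34 + 34 = 68): data = {'items': [34, 34, 68], 'count': 2}
After line 3 (count = len(items) = 3): data = {'items': [34, 34, 68], 'count': 3}

{'items': [34, 34, 68], 'count': 3}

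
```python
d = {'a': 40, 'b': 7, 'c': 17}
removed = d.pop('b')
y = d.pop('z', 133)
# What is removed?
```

After line 1: d = {'a': 40, 'b': 7, 'c': 17}
After line 2 (pop 'b' returns 7): d = {'a': 40, 'c': 17}, removed = 7
After line 3 (pop 'z' missing, returns default 133): d = {'a': 40, 'c': 17}, y = 133

7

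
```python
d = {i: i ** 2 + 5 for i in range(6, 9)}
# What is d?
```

{6: 41, 7: 54, 8: 69}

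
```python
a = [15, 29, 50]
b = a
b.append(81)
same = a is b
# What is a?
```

After line 1: a = [15, 29, 50]
After line 2 (b = a is an alias, same object): a = [15, 29, 50], b = [15, 29, 50]
After line 3 (b.append mutates the shared list): a = [15, 29, 50, 81], b = [15, 29, 50, 81]
After line 4 (same = a is b; same object -> True): same = True

[15, 29, 50, 81]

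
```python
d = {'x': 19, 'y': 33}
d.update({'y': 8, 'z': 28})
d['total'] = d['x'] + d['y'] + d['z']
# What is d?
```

After line 1: d = {'x': 19, 'y': 33}
After line 2 (y overwritten, z added): d = {'x': 19, 'y': 8, 'z': 28}
After line 3 (total = 19 + 8 + 28 = 55): d = {'x': 19, 'y': 8, 'z': 28, 'total': 55}

{'x': 19, 'y': 8, 'z': 28, 'total': 55}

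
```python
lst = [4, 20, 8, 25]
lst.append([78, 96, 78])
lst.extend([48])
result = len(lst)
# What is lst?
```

After line 1: lst = [4, 20, 8, 25]
After line 2 (append adds [78, 96, 78] as single element): lst = [4, 20, 8, 25, [78, 96, 78]]
After line 3 (extend unpacks [48], adds 48): lst = [4, 20, 8, 25, [78, 96, 78], 48]
After line 4: result = len(lst) = 6

[4, 20, 8, 25, [78, 96, 78], 48]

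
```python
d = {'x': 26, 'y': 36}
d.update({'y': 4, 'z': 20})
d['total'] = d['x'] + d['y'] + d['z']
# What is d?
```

After line 1: d = {'x': 26, 'y': 36}
After line 2 (y overwritten, z added): d = {'x': 26, 'y': 4, 'z': 20}
After line 3 (total = 26 + 4 + 20 = 50): d = {'x': 26, 'y': 4, 'z': 20, 'total': 50}

{'x': 26, 'y': 4, 'z': 20, 'total': 50}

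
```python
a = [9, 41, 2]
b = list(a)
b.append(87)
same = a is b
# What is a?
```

After line 1: a = [9, 41, 2]
After line 2 (b = list(a) is a shallow copy, new object): a = [9, 41, 2], b = [9, 41, 2]
After line 3 (append only mutates b): a = [9, 41, 2], b = [9, 41, 2, 87]
After line 4 (same = a is b; different objects -> False): same = False

[9, 41, 2]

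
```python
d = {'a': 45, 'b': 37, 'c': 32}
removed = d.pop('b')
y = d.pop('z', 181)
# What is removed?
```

After line 1: d = {'a': 45, 'b': 37, 'c': 32}
After line 2 (pop 'b' returns 37): d = {'a': 45, 'c': 32}, removed = 37
After line 3 (pop 'z' missing, returns default 181): d = {'a': 45, 'c': 32}, y = 181

37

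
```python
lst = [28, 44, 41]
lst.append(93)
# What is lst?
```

[28, 44, 41, 93]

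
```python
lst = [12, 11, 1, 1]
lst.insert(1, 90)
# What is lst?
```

[12, 90, 11, 1, 1]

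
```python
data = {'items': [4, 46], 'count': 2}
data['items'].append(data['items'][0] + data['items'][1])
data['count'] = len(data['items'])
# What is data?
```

After line 1: data = {'items': [4, 46], 'count': 2}
After line 2 (append 4 + 46 = 50): data = {'items': [4, 46, 50], 'count': 2}
After line 3 (count = len(items) = 3): data = {'items': [4, 46, 50], 'count': 3}

{'items': [4, 46, 50], 'count': 3}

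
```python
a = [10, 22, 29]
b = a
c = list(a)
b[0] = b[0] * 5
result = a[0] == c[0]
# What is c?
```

After line 1: a = [10, 22, 29]
After line 2 (b = a, alias): a = [10, 22, 29], b = [10, 22, 29]
After line 3 (c = list(a) is a copy, new object): c = [10, 22, 29]
After line 4 (b[0] = 10 * 5 = 50; mutates shared a/b): a = b = [50, 22, 29], c = [10, 22, 29]
After line 5 (a[0] = 50, c[0] = 10; result = False)

[10, 22, 29]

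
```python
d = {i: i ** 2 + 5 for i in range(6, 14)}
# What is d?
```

{6: 41, 7: 54, 8: 69, 9: 86, 10: 105, 11: 126, 12: 149, 13: 174}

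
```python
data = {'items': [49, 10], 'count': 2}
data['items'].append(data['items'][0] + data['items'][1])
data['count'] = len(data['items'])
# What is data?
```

After line 1: data = {'items': [49, 10], 'count': 2}
After line 2 (append 49 + 10 = 59): data = {'items': [49, 10, 59], 'count': 2}
After line 3 (count = len(items) = 3): data = {'items': [49, 10, 59], 'count': 3}

{'items': [49, 10, 59], 'count': 3}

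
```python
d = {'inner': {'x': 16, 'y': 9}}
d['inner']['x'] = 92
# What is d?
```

After line 1: d = {'inner': {'x': 16, 'y': 9}}
After line 2 (inner x overwritten): d = {'inner': {'x': 92, 'y': 9}}

{'inner': {'x': 92, 'y': 9}}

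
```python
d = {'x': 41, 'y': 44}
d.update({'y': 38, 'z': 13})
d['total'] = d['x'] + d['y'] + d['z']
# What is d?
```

After line 1: d = {'x': 41, 'y': 44}
After line 2 (y overwritten, z added): d = {'x': 41, 'y': 38, 'z': 13}
After line 3 (total = 41 + 38 + 13 = 92): d = {'x': 41, 'y': 38, 'z': 13, 'total': 92}

{'x': 41, 'y': 38, 'z': 13, 'total': 92}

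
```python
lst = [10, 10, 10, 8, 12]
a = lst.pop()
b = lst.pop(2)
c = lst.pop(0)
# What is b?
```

After line 1: lst = [10, 10, 10, 8, 12]
After line 2 (pop() -> a = 12): lst = [10, 10, 10, 8]
After line 3 (pop(2) -> b = 10): lst = [10, 10, 8]
After line 4 (pop(0) -> c = 10): lst = [10, 8]

10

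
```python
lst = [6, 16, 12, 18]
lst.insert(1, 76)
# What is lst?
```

[6, 76, 16, 12, 18]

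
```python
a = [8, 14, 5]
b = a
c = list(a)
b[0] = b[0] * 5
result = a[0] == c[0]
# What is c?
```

After line 1: a = [8, 14, 5]
After line 2 (b = a, alias): a = [8, 14, 5], b = [8, 14, 5]
After line 3 (c = list(a) is a copy, new object): c = [8, 14, 5]
After line 4 (b[0] = 8 * 5 = 40; mutates shared a/b): a = b = [40, 14, 5], c = [8, 14, 5]
After line 5 (a[0] = 40, c[0] = 8; result = False)

[8, 14, 5]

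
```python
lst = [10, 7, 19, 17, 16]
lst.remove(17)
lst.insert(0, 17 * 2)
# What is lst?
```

After line 1: lst = [10, 7, 19, 17, 16]
After line 2 (remove first 17): lst = [10, 7, 19, 16]
After line 3 (insert 34 at index 0): lst = [34, 10, 7, 19, 16]

[34, 10, 7, 19, 16]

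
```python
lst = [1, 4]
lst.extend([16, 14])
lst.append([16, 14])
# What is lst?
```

After line 1: lst = [1, 4]
After line 2 (extend unpacks [16, 14]): lst = [1, 4, 16, 14]
After line 3 (append adds [16, 14] as single element): lst = [1, 4, 16, 14, [16, 14]]

[1, 4, 16, 14, [16, 14]]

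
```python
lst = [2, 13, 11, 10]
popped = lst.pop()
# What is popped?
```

10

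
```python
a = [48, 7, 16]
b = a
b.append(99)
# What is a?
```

After line 1: a = [48, 7, 16]
After line 2 (b = a is an alias, same object): a = [48, 7, 16], b = [48, 7, 16]
After line 3 (b.append mutates the shared list): a = [48, 7, 16, 99], b = [48, 7, 16, 99]

[48, 7, 16, 99]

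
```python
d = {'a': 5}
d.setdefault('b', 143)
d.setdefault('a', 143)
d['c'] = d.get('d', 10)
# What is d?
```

After line 1: d = {'a': 5}
After line 2 (setdefault adds 'b'=143): d = {'a': 5, 'b': 143}
After line 3 (setdefault 'a' no-op, already exists): d = {'a': 5, 'b': 143}
After line 4 (get('d', 10) returns default since 'd' not in d): d = {'a': 5, 'b': 143, 'c': 10}

{'a': 5, 'b': 143, 'c': 10}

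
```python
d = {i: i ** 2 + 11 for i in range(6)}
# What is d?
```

{0: 11, 1: 12, 2: 15, 3: 20, 4: 27, 5: 36}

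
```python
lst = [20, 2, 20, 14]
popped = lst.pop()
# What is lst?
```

[20, 2, 20]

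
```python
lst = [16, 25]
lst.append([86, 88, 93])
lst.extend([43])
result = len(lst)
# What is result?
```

After line 1: lst = [16, 25]
After line 2 (append adds [86, 88, 93] as single element): lst = [16, 25, [86, 88, 93]]
After line 3 (extend unpacks [43], adds 43): lst = [16, 25, [86, 88, 93], 43]
After line 4: result = len(lst) = 4

4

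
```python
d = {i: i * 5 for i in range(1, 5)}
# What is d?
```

{1: 5, 2: 10, 3: 15, 4: 20}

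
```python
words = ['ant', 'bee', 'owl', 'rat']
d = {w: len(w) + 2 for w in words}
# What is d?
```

{'ant': 5, 'bee': 5, 'owl': 5, 'rat': 5}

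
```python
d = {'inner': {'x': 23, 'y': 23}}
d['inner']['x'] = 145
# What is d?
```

After line 1: d = {'inner': {'x': 23, 'y': 23}}
After line 2 (inner x overwritten): d = {'inner': {'x': 145, 'y': 23}}

{'inner': {'x': 145, 'y': 23}}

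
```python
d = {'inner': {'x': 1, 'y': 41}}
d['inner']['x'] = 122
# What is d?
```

After line 1: d = {'inner': {'x': 1, 'y': 41}}
After line 2 (inner x overwritten): d = {'inner': {'x': 122, 'y': 41}}

{'inner': {'x': 122, 'y': 41}}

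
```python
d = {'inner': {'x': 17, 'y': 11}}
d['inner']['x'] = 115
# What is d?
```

After line 1: d = {'inner': {'x': 17, 'y': 11}}
After line 2 (inner x overwritten): d = {'inner': {'x': 115, 'y': 11}}

{'inner': {'x': 115, 'y': 11}}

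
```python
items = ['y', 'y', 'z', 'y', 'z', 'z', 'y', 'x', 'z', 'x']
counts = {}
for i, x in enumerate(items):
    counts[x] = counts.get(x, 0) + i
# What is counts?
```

Initial: counts = {}, items = ['y', 'y', 'z', 'y', 'z', 'z', 'y', 'x', 'z', 'x']
i=0, x='y': counts = {'y': 0}
i=1, x='y': counts = {'y': 1}
i=2, x='z': counts = {'y': 1, 'z': 2}
i=3, x='y': counts = {'y': 4, 'z': 2}
i=4, x='z': counts = {'y': 4, 'z': 6}
i=5, x='z': counts = {'y': 4, 'z': 11}
i=6, x='y': counts = {'y': 10, 'z': 11}
i=7, x='x': counts = {'y': 10, 'z': 11, 'x': 7}
i=8, x='z': counts = {'y': 10, 'z': 19, 'x': 7}
i=9, x='x': counts = {'y': 10, 'z': 19, 'x': 16}

{'y': 10, 'z': 19, 'x': 16}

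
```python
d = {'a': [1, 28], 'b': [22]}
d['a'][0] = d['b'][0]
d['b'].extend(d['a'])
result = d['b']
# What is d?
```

After line 1: d = {'a': [1, 28], 'b': [22]}
After line 2 (a[0] = b[0] = 22): d = {'a': [22, 28], 'b': [22]}
After line 3 (b.extend(a) appends [22, 28]): d = {'a': [22, 28], 'b': [22, 22, 28]}
After line 4: result = d['b'] = [22, 22, 28]

{'a': [22, 28], 'b': [22, 22, 28]}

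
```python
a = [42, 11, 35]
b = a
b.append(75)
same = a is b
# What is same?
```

After line 1: a = [42, 11, 35]
After line 2 (b = a is an alias, same object): a = [42, 11, 35], b = [42, 11, 35]
After line 3 (b.append mutates the shared list): a = [42, 11, 35, 75], b = [42, 11, 35, 75]
After line 4 (same = a is b; same object -> True): same = True

True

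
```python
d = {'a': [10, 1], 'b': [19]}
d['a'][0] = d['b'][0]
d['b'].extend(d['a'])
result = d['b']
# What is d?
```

After line 1: d = {'a': [10, 1], 'b': [19]}
After line 2 (a[0] = b[0] = 19): d = {'a': [19, 1], 'b': [19]}
After line 3 (b.extend(a) appends [19, 1]): d = {'a': [19, 1], 'b': [19, 19, 1]}
After line 4: result = d['b'] = [19, 19, 1]

{'a': [19, 1], 'b': [19, 19, 1]}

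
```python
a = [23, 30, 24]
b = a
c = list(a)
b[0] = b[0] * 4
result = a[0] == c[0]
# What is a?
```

After line 1: a = [23, 30, 24]
After line 2 (b = a, alias): a = [23, 30, 24], b = [23, 30, 24]
After line 3 (c = list(a) is a copy, new object): c = [23, 30, 24]
After line 4 (b[0] = 23 * 4 = 92; mutates shared a/b): a = b = [92, 30, 24], c = [23, 30, 24]
After line 5 (a[0] = 92, c[0] = 23; result = False)

[92, 30, 24]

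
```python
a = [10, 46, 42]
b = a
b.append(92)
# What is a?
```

After line 1: a = [10, 46, 42]
After line 2 (b = a is an alias, same object): a = [10, 46, 42], b = [10, 46, 42]
After line 3 (b.append mutates the shared list): a = [10, 46, 42, 92], b = [10, 46, 42, 92]

[10, 46, 42, 92]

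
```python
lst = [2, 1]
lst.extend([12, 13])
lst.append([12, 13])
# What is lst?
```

After line 1: lst = [2, 1]
After line 2 (extend unpacks [12, 13]): lst = [2, 1, 12, 13]
After line 3 (append adds [12, 13] as single element): lst = [2, 1, 12, 13, [12, 13]]

[2, 1, 12, 13, [12, 13]]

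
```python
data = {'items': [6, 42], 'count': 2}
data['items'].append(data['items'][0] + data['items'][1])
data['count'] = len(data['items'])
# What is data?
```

After line 1: data = {'items': [6, 42], 'count': 2}
After line 2 (append 6 + 42 = 48): data = {'items': [6, 42, 48], 'count': 2}
After line 3 (count = len(items) = 3): data = {'items': [6, 42, 48], 'count': 3}

{'items': [6, 42, 48], 'count': 3}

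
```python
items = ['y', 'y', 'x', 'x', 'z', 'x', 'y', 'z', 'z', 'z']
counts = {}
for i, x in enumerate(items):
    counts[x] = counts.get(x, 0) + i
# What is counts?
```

Initial: counts = {}, items = ['y', 'y', 'x', 'x', 'z', 'x', 'y', 'z', 'z', 'z']
i=0, x='y': counts = {'y': 0}
i=1, x='y': counts = {'y': 1}
i=2, x='x': counts = {'y': 1, 'x': 2}
i=3, x='x': counts = {'y': 1, 'x': 5}
i=4, x='z': counts = {'y': 1, 'x': 5, 'z': 4}
i=5, x='x': counts = {'y': 1, 'x': 10, 'z': 4}
i=6, x='y': counts = {'y': 7, 'x': 10, 'z': 4}
i=7, x='z': counts = {'y': 7, 'x': 10, 'z': 11}
i=8, x='z': counts = {'y': 7, 'x': 10, 'z': 19}
i=9, x='z': counts = {'y': 7, 'x': 10, 'z': 28}

{'y': 7, 'x': 10, 'z': 28}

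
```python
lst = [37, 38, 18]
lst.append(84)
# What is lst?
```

[37, 38, 18, 84]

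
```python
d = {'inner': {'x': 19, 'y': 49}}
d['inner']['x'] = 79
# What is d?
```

After line 1: d = {'inner': {'x': 19, 'y': 49}}
After line 2 (inner x overwritten): d = {'inner': {'x': 79, 'y': 49}}

{'inner': {'x': 79, 'y': 49}}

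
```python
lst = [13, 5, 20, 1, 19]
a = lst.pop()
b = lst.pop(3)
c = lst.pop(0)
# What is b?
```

After line 1: lst = [13, 5, 20, 1, 19]
After line 2 (pop() -> a = 19): lst = [13, 5, 20, 1]
After line 3 (pop(3) -> b = 1): lst = [13, 5, 20]
After line 4 (pop(0) -> c = 13): lst = [5, 20]

1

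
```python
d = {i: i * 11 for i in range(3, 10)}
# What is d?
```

{3: 33, 4: 44, 5: 55, 6: 66, 7: 77, 8: 88, 9: 99}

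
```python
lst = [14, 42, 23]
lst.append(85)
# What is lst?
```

[14, 42, 23, 85]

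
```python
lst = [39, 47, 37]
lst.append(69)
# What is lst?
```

[39, 47, 37, 69]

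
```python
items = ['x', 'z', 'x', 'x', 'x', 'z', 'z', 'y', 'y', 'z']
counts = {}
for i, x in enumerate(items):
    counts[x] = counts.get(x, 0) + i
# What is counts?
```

Initial: counts = {}, items = ['x', 'z', 'x', 'x', 'x', 'z', 'z', 'y', 'y', 'z']
i=0, x='x': counts = {'x': 0}
i=1, x='z': counts = {'x': 0, 'z': 1}
i=2, x='x': counts = {'x': 2, 'z': 1}
i=3, x='x': counts = {'x': 5, 'z': 1}
i=4, x='x': counts = {'x': 9, 'z': 1}
i=5, x='z': counts = {'x': 9, 'z': 6}
i=6, x='z': counts = {'x': 9, 'z': 12}
i=7, x='y': counts = {'x': 9, 'z': 12, 'y': 7}
i=8, x='y': counts = {'x': 9, 'z': 12, 'y': 15}
i=9, x='z': counts = {'x': 9, 'z': 21, 'y': 15}

{'x': 9, 'z': 21, 'y': 15}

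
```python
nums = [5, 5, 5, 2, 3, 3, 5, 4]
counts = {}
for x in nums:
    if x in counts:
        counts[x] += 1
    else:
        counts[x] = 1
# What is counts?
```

Initial: counts = {}, nums = [5, 5, 5, 2, 3, 3, 5, 4]
See 5: counts = {5: 1}
See 5: counts = {5: 2}
See 5: counts = {5: 3}
See 2: counts = {5: 3, 2: 1}
See 3: counts = {5: 3, 2: 1, 3: 1}
See 3: counts = {5: 3, 2: 1, 3: 2}
See 5: counts = {5: 4, 2: 1, 3: 2}
See 4: counts = {5: 4, 2: 1, 3: 2, 4: 1}

{5: 4, 2: 1, 3: 2, 4: 1}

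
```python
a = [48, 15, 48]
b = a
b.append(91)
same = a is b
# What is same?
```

After line 1: a = [48, 15, 48]
After line 2 (b = a is an alias, same object): a = [48, 15, 48], b = [48, 15, 48]
After line 3 (b.append mutates the shared list): a = [48, 15, 48, 91], b = [48, 15, 48, 91]
After line 4 (same = a is b; same object -> True): same = True

True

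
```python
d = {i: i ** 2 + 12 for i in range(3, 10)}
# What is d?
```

{3: 21, 4: 28, 5: 37, 6: 48, 7: 61, 8: 76, 9: 93}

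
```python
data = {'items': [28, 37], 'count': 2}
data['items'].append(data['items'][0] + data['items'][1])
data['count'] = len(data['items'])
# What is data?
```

After line 1: data = {'items': [28, 37], 'count': 2}
After line 2 (append 28 + 37 = 65): data = {'items': [28, 37, 65], 'count': 2}
After line 3 (count = len(items) = 3): data = {'items': [28, 37, 65], 'count': 3}

{'items': [28, 37, 65], 'count': 3}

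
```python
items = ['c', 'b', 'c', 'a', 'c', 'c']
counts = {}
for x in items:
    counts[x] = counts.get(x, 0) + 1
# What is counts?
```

Initial: counts = {}, items = ['c', 'b', 'c', 'a', 'c', 'c']
See 'c': counts = {'c': 1}
See 'b': counts = {'c': 1, 'b': 1}
See 'c': counts = {'c': 2, 'b': 1}
See 'a': counts = {'c': 2, 'b': 1, 'a': 1}
See 'c': counts = {'c': 3, 'b': 1, 'a': 1}
See 'c': counts = {'c': 4, 'b': 1, 'a': 1}

{'c': 4, 'b': 1, 'a': 1}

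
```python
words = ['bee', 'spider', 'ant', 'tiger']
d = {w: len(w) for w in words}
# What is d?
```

{'bee': 3, 'spider': 6, 'ant': 3, 'tiger': 5}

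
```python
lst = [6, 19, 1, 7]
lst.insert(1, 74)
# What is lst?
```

[6, 74, 19, 1, 7]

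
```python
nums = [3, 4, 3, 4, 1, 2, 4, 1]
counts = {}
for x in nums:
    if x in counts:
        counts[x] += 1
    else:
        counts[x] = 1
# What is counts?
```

Initial: counts = {}, nums = [3, 4, 3, 4, 1, 2, 4, 1]
See 3: counts = {3: 1}
See 4: counts = {3: 1, 4: 1}
See 3: counts = {3: 2, 4: 1}
See 4: counts = {3: 2, 4: 2}
See 1: counts = {3: 2, 4: 2, 1: 1}
See 2: counts = {3: 2, 4: 2, 1: 1, 2: 1}
See 4: counts = {3: 2, 4: 3, 1: 1, 2: 1}
See 1: counts = {3: 2, 4: 3, 1: 2, 2: 1}

{3: 2, 4: 3, 1: 2, 2: 1}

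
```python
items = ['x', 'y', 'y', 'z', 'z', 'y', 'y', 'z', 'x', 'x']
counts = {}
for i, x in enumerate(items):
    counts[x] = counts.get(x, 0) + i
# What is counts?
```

Initial: counts = {}, items = ['x', 'y', 'y', 'z', 'z', 'y', 'y', 'z', 'x', 'x']
i=0, x='x': counts = {'x': 0}
i=1, x='y': counts = {'x': 0, 'y': 1}
i=2, x='y': counts = {'x': 0, 'y': 3}
i=3, x='z': counts = {'x': 0, 'y': 3, 'z': 3}
i=4, x='z': counts = {'x': 0, 'y': 3, 'z': 7}
i=5, x='y': counts = {'x': 0, 'y': 8, 'z': 7}
i=6, x='y': counts = {'x': 0, 'y': 14, 'z': 7}
i=7, x='z': counts = {'x': 0, 'y': 14, 'z': 14}
i=8, x='x': counts = {'x': 8, 'y': 14, 'z': 14}
i=9, x='x': counts = {'x': 17, 'y': 14, 'z': 14}

{'x': 17, 'y': 14, 'z': 14}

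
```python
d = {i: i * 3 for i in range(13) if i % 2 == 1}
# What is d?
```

{1: 3, 3: 9, 5: 15, 7: 21, 9: 27, 11: 33}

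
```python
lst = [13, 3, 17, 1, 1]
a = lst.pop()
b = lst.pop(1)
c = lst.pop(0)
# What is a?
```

After line 1: lst = [13, 3, 17, 1, 1]
After line 2 (pop() -> a = 1): lst = [13, 3, 17, 1]
After line 3 (pop(1) -> b = 3): lst = [13, 17, 1]
After line 4 (pop(0) -> c = 13): lst = [17, 1]

1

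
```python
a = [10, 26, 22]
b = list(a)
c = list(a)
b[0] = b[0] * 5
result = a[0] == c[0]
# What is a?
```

After line 1: a = [10, 26, 22]
After line 2 (b = list(a), copy): a = [10, 26, 22], b = [10, 26, 22]
After line 3 (c = list(a) is a copy, new object): c = [10, 26, 22]
After line 4 (b[0] = 10 * 5 = 50; only b mutates (copy)): a = [10, 26, 22], b = [50, 26, 22], c = [10, 26, 22]
After line 5 (a[0] = 10, c[0] = 10; result = True)

[10, 26, 22]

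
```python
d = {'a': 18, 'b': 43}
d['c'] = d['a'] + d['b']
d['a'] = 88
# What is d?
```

After line 1: d = {'a': 18, 'b': 43}
After line 2 (d['c'] = 18 + 43): d = {'a': 18, 'b': 43, 'c': 61}
After line 3: d = {'a': 88, 'b': 43, 'c': 61}

{'a': 88, 'b': 43, 'c': 61}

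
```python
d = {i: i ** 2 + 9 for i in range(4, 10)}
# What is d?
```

{4: 25, 5: 34, 6: 45, 7: 58, 8: 73, 9: 90}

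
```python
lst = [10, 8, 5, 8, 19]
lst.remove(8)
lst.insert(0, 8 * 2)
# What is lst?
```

After line 1: lst = [10, 8, 5, 8, 19]
After line 2 (remove first 8): lst = [10, 5, 8, 19]
After line 3 (insert 16 at index 0): lst = [16, 10, 5, 8, 19]

[16, 10, 5, 8, 19]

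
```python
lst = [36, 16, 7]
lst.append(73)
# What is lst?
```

[36, 16, 7, 73]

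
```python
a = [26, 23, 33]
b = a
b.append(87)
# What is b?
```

After line 1: a = [26, 23, 33]
After line 2 (b = a is an alias, same object): a = [26, 23, 33], b = [26, 23, 33]
After line 3 (b.append mutates the shared list): a = [26, 23, 33, 87], b = [26, 23, 33, 87]

[26, 23, 33, 87]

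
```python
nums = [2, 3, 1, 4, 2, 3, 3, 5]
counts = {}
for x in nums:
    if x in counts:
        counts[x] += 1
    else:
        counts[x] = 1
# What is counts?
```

Initial: counts = {}, nums = [2, 3, 1, 4, 2, 3, 3, 5]
See 2: counts = {2: 1}
See 3: counts = {2: 1, 3: 1}
See 1: counts = {2: 1, 3: 1, 1: 1}
See 4: counts = {2: 1, 3: 1, 1: 1, 4: 1}
See 2: counts = {2: 2, 3: 1, 1: 1, 4: 1}
See 3: counts = {2: 2, 3: 2, 1: 1, 4: 1}
See 3: counts = {2: 2, 3: 3, 1: 1, 4: 1}
See 5: counts = {2: 2, 3: 3, 1: 1, 4: 1, 5: 1}

{2: 2, 3: 3, 1: 1, 4: 1, 5: 1}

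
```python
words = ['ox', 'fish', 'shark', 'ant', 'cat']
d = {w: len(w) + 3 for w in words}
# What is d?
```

{'ox': 5, 'fish': 7, 'shark': 8, 'ant': 6, 'cat': 6}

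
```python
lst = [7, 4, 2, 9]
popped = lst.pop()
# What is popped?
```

9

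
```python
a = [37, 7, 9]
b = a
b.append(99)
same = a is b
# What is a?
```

After line 1: a = [37, 7, 9]
After line 2 (b = a is an alias, same object): a = [37, 7, 9], b = [37, 7, 9]
After line 3 (b.append mutates the shared list): a = [37, 7, 9, 99], b = [37, 7, 9, 99]
After line 4 (same = a is b; same object -> True): same = True

[37, 7, 9, 99]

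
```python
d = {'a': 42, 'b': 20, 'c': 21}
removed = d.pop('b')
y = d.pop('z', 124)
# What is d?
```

After line 1: d = {'a': 42, 'b': 20, 'c': 21}
After line 2 (pop 'b' returns 20): d = {'a': 42, 'c': 21}, removed = 20
After line 3 (pop 'z' missing, returns default 124): d = {'a': 42, 'c': 21}, y = 124

{'a': 42, 'c': 21}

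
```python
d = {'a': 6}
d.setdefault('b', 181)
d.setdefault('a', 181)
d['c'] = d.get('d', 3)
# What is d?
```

After line 1: d = {'a': 6}
After line 2 (setdefault adds 'b'=181): d = {'a': 6, 'b': 181}
After line 3 (setdefault 'a' no-op, already exists): d = {'a': 6, 'b': 181}
After line 4 (get('d', 3) returns default since 'd' not in d): d = {'a': 6, 'b': 181, 'c': 3}

{'a': 6, 'b': 181, 'c': 3}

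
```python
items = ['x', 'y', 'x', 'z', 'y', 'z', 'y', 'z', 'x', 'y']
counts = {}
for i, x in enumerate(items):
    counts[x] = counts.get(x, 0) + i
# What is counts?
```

Initial: counts = {}, items = ['x', 'y', 'x', 'z', 'y', 'z', 'y', 'z', 'x', 'y']
i=0, x='x': counts = {'x': 0}
i=1, x='y': counts = {'x': 0, 'y': 1}
i=2, x='x': counts = {'x': 2, 'y': 1}
i=3, x='z': counts = {'x': 2, 'y': 1, 'z': 3}
i=4, x='y': counts = {'x': 2, 'y': 5, 'z': 3}
i=5, x='z': counts = {'x': 2, 'y': 5, 'z': 8}
i=6, x='y': counts = {'x': 2, 'y': 11, 'z': 8}
i=7, x='z': counts = {'x': 2, 'y': 11, 'z': 15}
i=8, x='x': counts = {'x': 10, 'y': 11, 'z': 15}
i=9, x='y': counts = {'x': 10, 'y': 20, 'z': 15}

{'x': 10, 'y': 20, 'z': 15}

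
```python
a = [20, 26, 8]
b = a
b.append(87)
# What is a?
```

After line 1: a = [20, 26, 8]
After line 2 (b = a is an alias, same object): a = [20, 26, 8], b = [20, 26, 8]
After line 3 (b.append mutates the shared list): a = [20, 26, 8, 87], b = [20, 26, 8, 87]

[20, 26, 8, 87]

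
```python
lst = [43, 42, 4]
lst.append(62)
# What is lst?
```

[43, 42, 4, 62]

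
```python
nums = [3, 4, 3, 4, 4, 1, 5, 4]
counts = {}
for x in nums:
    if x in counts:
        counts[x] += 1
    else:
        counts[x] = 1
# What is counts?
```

Initial: counts = {}, nums = [3, 4, 3, 4, 4, 1, 5, 4]
See 3: counts = {3: 1}
See 4: counts = {3: 1, 4: 1}
See 3: counts = {3: 2, 4: 1}
See 4: counts = {3: 2, 4: 2}
See 4: counts = {3: 2, 4: 3}
See 1: counts = {3: 2, 4: 3, 1: 1}
See 5: counts = {3: 2, 4: 3, 1: 1, 5: 1}
See 4: counts = {3: 2, 4: 4, 1: 1, 5: 1}

{3: 2, 4: 4, 1: 1, 5: 1}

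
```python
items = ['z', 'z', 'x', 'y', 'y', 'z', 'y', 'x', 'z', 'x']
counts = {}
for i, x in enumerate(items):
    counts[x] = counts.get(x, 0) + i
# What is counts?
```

Initial: counts = {}, items = ['z', 'z', 'x', 'y', 'y', 'z', 'y', 'x', 'z', 'x']
i=0, x='z': counts = {'z': 0}
i=1, x='z': counts = {'z': 1}
i=2, x='x': counts = {'z': 1, 'x': 2}
i=3, x='y': counts = {'z': 1, 'x': 2, 'y': 3}
i=4, x='y': counts = {'z': 1, 'x': 2, 'y': 7}
i=5, x='z': counts = {'z': 6, 'x': 2, 'y': 7}
i=6, x='y': counts = {'z': 6, 'x': 2, 'y': 13}
i=7, x='x': counts = {'z': 6, 'x': 9, 'y': 13}
i=8, x='z': counts = {'z': 14, 'x': 9, 'y': 13}
i=9, x='x': counts = {'z': 14, 'x': 18, 'y': 13}

{'z': 14, 'x': 18, 'y': 13}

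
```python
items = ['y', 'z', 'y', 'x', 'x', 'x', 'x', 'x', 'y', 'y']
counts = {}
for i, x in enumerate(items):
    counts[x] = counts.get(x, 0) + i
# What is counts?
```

Initial: counts = {}, items = ['y', 'z', 'y', 'x', 'x', 'x', 'x', 'x', 'y', 'y']
i=0, x='y': counts = {'y': 0}
i=1, x='z': counts = {'y': 0, 'z': 1}
i=2, x='y': counts = {'y': 2, 'z': 1}
i=3, x='x': counts = {'y': 2, 'z': 1, 'x': 3}
i=4, x='x': counts = {'y': 2, 'z': 1, 'x': 7}
i=5, x='x': counts = {'y': 2, 'z': 1, 'x': 12}
i=6, x='x': counts = {'y': 2, 'z': 1, 'x': 18}
i=7, x='x': counts = {'y': 2, 'z': 1, 'x': 25}
i=8, x='y': counts = {'y': 10, 'z': 1, 'x': 25}
i=9, x='y': counts = {'y': 19, 'z': 1, 'x': 25}

{'y': 19, 'z': 1, 'x': 25}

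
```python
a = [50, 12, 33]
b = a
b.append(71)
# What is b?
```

After line 1: a = [50, 12, 33]
After line 2 (b = a is an alias, same object): a = [50, 12, 33], b = [50, 12, 33]
After line 3 (b.append mutates the shared list): a = [50, 12, 33, 71], b = [50, 12, 33, 71]

[50, 12, 33, 71]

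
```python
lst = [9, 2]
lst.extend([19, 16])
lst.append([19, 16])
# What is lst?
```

After line 1: lst = [9, 2]
After line 2 (extend unpacks [19, 16]): lst = [9, 2, 19, 16]
After line 3 (append adds [19, 16] as single element): lst = [9, 2, 19, 16, [19, 16]]

[9, 2, 19, 16, [19, 16]]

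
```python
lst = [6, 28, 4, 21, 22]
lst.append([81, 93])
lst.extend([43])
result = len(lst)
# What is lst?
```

After line 1: lst = [6, 28, 4, 21, 22]
After line 2 (append adds [81, 93] as single element): lst = [6, 28, 4, 21, 22, [81, 93]]
After line 3 (extend unpacks [43], adds 43): lst = [6, 28, 4, 21, 22, [81, 93], 43]
After line 4: result = len(lst) = 7

[6, 28, 4, 21, 22, [81, 93], 43]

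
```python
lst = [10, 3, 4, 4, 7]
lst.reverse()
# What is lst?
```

[7, 4, 4, 3, 10]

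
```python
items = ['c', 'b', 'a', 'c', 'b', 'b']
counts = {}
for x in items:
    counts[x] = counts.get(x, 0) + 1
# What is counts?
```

Initial: counts = {}, items = ['c', 'b', 'a', 'c', 'b', 'b']
See 'c': counts = {'c': 1}
See 'b': counts = {'c': 1, 'b': 1}
See 'a': counts = {'c': 1, 'b': 1, 'a': 1}
See 'c': counts = {'c': 2, 'b': 1, 'a': 1}
See 'b': counts = {'c': 2, 'b': 2, 'a': 1}
See 'b': counts = {'c': 2, 'b': 3, 'a': 1}

{'c': 2, 'b': 3, 'a': 1}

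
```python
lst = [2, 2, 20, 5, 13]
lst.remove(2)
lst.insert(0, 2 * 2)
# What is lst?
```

After line 1: lst = [2, 2, 20, 5, 13]
After line 2 (remove first 2): lst = [2, 20, 5, 13]
After line 3 (insert 4 at index 0): lst = [4, 2, 20, 5, 13]

[4, 2, 20, 5, 13]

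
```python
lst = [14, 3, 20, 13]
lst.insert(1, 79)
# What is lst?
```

[14, 79, 3, 20, 13]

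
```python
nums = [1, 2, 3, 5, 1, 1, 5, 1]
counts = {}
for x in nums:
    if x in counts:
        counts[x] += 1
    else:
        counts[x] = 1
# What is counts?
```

Initial: counts = {}, nums = [1, 2, 3, 5, 1, 1, 5, 1]
See 1: counts = {1: 1}
See 2: counts = {1: 1, 2: 1}
See 3: counts = {1: 1, 2: 1, 3: 1}
See 5: counts = {1: 1, 2: 1, 3: 1, 5: 1}
See 1: counts = {1: 2, 2: 1, 3: 1, 5: 1}
See 1: counts = {1: 3, 2: 1, 3: 1, 5: 1}
See 5: counts = {1: 3, 2: 1, 3: 1, 5: 2}
See 1: counts = {1: 4, 2: 1, 3: 1, 5: 2}

{1: 4, 2: 1, 3: 1, 5: 2}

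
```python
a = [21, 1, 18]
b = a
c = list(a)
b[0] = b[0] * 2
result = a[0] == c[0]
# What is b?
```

After line 1: a = [21, 1, 18]
After line 2 (b = a, alias): a = [21, 1, 18], b = [21, 1, 18]
After line 3 (c = list(a) is a copy, new object): c = [21, 1, 18]
After line 4 (b[0] = 21 * 2 = 42; mutates shared a/b): a = b = [42, 1, 18], c = [21, 1, 18]
After line 5 (a[0] = 42, c[0] = 21; result = False)

[42, 1, 18]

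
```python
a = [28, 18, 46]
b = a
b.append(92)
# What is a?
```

After line 1: a = [28, 18, 46]
After line 2 (b = a is an alias, same object): a = [28, 18, 46], b = [28, 18, 46]
After line 3 (b.append mutates the shared list): a = [28, 18, 46, 92], b = [28, 18, 46, 92]

[28, 18, 46, 92]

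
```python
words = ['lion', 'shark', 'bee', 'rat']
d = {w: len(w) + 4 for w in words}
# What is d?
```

{'lion': 8, 'shark': 9, 'bee': 7, 'rat': 7}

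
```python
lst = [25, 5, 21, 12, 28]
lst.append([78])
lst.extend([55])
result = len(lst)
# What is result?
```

After line 1: lst = [25, 5, 21, 12, 28]
After line 2 (append adds [78] as single element): lst = [25, 5, 21, 12, 28, [78]]
After line 3 (extend unpacks [55], adds 55): lst = [25, 5, 21, 12, 28, [78], 55]
After line 4: result = len(lst) = 7

7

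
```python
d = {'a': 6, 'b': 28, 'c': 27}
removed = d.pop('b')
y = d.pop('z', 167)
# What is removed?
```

After line 1: d = {'a': 6, 'b': 28, 'c': 27}
After line 2 (pop 'b' returns 28): d = {'a': 6, 'c': 27}, removed = 28
After line 3 (pop 'z' missing, returns default 167): d = {'a': 6, 'c': 27}, y = 167

28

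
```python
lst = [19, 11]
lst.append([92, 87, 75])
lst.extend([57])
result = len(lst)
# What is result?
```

After line 1: lst = [19, 11]
After line 2 (append adds [92, 87, 75] as single element): lst = [19, 11, [92, 87, 75]]
After line 3 (extend unpacks [57], adds 57): lst = [19, 11, [92, 87, 75], 57]
After line 4: result = len(lst) = 4

4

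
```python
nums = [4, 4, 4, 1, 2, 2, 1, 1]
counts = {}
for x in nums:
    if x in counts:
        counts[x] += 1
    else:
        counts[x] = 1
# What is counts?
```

Initial: counts = {}, nums = [4, 4, 4, 1, 2, 2, 1, 1]
See 4: counts = {4: 1}
See 4: counts = {4: 2}
See 4: counts = {4: 3}
See 1: counts = {4: 3, 1: 1}
See 2: counts = {4: 3, 1: 1, 2: 1}
See 2: counts = {4: 3, 1: 1, 2: 2}
See 1: counts = {4: 3, 1: 2, 2: 2}
See 1: counts = {4: 3, 1: 3, 2: 2}

{4: 3, 1: 3, 2: 2}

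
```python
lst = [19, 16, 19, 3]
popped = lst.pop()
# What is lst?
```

[19, 16, 19]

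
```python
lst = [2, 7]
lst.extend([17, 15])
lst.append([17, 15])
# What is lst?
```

After line 1: lst = [2, 7]
After line 2 (extend unpacks [17, 15]): lst = [2, 7, 17, 15]
After line 3 (append adds [17, 15] as single element): lst = [2, 7, 17, 15, [17, 15]]

[2, 7, 17, 15, [17, 15]]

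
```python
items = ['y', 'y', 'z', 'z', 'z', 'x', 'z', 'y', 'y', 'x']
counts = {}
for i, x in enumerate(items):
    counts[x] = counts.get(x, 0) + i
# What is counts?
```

Initial: counts = {}, items = ['y', 'y', 'z', 'z', 'z', 'x', 'z', 'y', 'y', 'x']
i=0, x='y': counts = {'y': 0}
i=1, x='y': counts = {'y': 1}
i=2, x='z': counts = {'y': 1, 'z': 2}
i=3, x='z': counts = {'y': 1, 'z': 5}
i=4, x='z': counts = {'y': 1, 'z': 9}
i=5, x='x': counts = {'y': 1, 'z': 9, 'x': 5}
i=6, x='z': counts = {'y': 1, 'z': 15, 'x': 5}
i=7, x='y': counts = {'y': 8, 'z': 15, 'x': 5}
i=8, x='y': counts = {'y': 16, 'z': 15, 'x': 5}
i=9, x='x': counts = {'y': 16, 'z': 15, 'x': 14}

{'y': 16, 'z': 15, 'x': 14}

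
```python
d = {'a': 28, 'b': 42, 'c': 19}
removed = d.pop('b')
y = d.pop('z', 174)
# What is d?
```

After line 1: d = {'a': 28, 'b': 42, 'c': 19}
After line 2 (pop 'b' returns 42): d = {'a': 28, 'c': 19}, removed = 42
After line 3 (pop 'z' missing, returns default 174): d = {'a': 28, 'c': 19}, y = 174

{'a': 28, 'c': 19}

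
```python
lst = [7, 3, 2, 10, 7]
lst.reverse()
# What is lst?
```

[7, 10, 2, 3, 7]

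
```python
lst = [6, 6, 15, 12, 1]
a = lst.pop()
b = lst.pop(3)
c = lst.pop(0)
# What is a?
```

After line 1: lst = [6, 6, 15, 12, 1]
After line 2 (pop() -> a = 1): lst = [6, 6, 15, 12]
After line 3 (pop(3) -> b = 12): lst = [6, 6, 15]
After line 4 (pop(0) -> c = 6): lst = [6, 15]

1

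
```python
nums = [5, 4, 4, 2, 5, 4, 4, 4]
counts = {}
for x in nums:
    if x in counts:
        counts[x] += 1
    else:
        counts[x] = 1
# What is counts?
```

Initial: counts = {}, nums = [5, 4, 4, 2, 5, 4, 4, 4]
See 5: counts = {5: 1}
See 4: counts = {5: 1, 4: 1}
See 4: counts = {5: 1, 4: 2}
See 2: counts = {5: 1, 4: 2, 2: 1}
See 5: counts = {5: 2, 4: 2, 2: 1}
See 4: counts = {5: 2, 4: 3, 2: 1}
See 4: counts = {5: 2, 4: 4, 2: 1}
See 4: counts = {5: 2, 4: 5, 2: 1}

{5: 2, 4: 5, 2: 1}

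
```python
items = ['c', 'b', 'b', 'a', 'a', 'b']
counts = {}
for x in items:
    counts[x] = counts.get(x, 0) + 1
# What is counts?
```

Initial: counts = {}, items = ['c', 'b', 'b', 'a', 'a', 'b']
See 'c': counts = {'c': 1}
See 'b': counts = {'c': 1, 'b': 1}
See 'b': counts = {'c': 1, 'b': 2}
See 'a': counts = {'c': 1, 'b': 2, 'a': 1}
See 'a': counts = {'c': 1, 'b': 2, 'a': 2}
See 'b': counts = {'c': 1, 'b': 3, 'a': 2}

{'c': 1, 'b': 3, 'a': 2}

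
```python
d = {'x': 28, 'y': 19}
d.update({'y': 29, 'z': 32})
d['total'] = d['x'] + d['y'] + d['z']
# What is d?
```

After line 1: d = {'x': 28, 'y': 19}
After line 2 (y overwritten, z added): d = {'x': 28, 'y': 29, 'z': 32}
After line 3 (total = 28 + 29 + 32 = 89): d = {'x': 28, 'y': 29, 'z': 32, 'total': 89}

{'x': 28, 'y': 29, 'z': 32, 'total': 89}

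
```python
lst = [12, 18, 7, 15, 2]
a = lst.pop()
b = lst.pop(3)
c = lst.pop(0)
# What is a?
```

After line 1: lst = [12, 18, 7, 15, 2]
After line 2 (pop() -> a = 2): lst = [12, 18, 7, 15]
After line 3 (pop(3) -> b = 15): lst = [12, 18, 7]
After line 4 (pop(0) -> c = 12): lst = [18, 7]

2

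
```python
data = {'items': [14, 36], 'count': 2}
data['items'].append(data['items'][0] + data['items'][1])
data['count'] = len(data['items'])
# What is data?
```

After line 1: data = {'items': [14, 36], 'count': 2}
After line 2 (append 14 + 36 = 50): data = {'items': [14, 36, 50], 'count': 2}
After line 3 (count = len(items) = 3): data = {'items': [14, 36, 50], 'count': 3}

{'items': [14, 36, 50], 'count': 3}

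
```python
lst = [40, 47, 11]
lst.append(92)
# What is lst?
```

[40, 47, 11, 92]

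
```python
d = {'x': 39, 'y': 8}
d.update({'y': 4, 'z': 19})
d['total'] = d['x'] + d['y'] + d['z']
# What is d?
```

After line 1: d = {'x': 39, 'y': 8}
After line 2 (y overwritten, z added): d = {'x': 39, 'y': 4, 'z': 19}
After line 3 (total = 39 + 4 + 19 = 62): d = {'x': 39, 'y': 4, 'z': 19, 'total': 62}

{'x': 39, 'y': 4, 'z': 19, 'total': 62}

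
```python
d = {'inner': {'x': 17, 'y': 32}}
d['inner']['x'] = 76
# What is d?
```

After line 1: d = {'inner': {'x': 17, 'y': 32}}
After line 2 (inner x overwritten): d = {'inner': {'x': 76, 'y': 32}}

{'inner': {'x': 76, 'y': 32}}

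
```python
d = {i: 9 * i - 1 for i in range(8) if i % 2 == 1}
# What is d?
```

{1: 8, 3: 26, 5: 44, 7: 62}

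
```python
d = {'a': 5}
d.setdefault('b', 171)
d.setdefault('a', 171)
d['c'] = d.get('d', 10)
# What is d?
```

After line 1: d = {'a': 5}
After line 2 (setdefault adds 'b'=171): d = {'a': 5, 'b': 171}
After line 3 (setdefault 'a' no-op, already exists): d = {'a': 5, 'b': 171}
After line 4 (get('d', 10) returns default since 'd' not in d): d = {'a': 5, 'b': 171, 'c': 10}

{'a': 5, 'b': 171, 'c': 10}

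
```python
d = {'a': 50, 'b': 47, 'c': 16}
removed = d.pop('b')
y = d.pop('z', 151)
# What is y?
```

After line 1: d = {'a': 50, 'b': 47, 'c': 16}
After line 2 (pop 'b' returns 47): d = {'a': 50, 'c': 16}, removed = 47
After line 3 (pop 'z' missing, returns default 151): d = {'a': 50, 'c': 16}, y = 151

151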